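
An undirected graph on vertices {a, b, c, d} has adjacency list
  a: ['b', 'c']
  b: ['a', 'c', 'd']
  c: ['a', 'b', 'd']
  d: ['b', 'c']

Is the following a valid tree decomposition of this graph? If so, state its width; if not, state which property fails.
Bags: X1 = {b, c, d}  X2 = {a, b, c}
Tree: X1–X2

Every vertex of G appears in some bag (union = {a, b, c, d}); every edge is covered by a bag; and for each vertex v the set of bags containing v is connected in the bag tree. The decomposition is therefore valid. The largest bag has 3 vertices, so the width is 2.

Yes; width 2.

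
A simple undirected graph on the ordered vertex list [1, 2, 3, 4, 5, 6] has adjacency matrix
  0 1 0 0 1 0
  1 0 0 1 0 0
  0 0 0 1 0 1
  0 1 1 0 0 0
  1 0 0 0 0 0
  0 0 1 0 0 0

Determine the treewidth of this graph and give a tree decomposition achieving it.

The largest bag has 2 vertices, giving width 1; this decomposition certifies tw(G) ≤ 1. Since G has at least one edge (e.g. 5–1), it is not an edgeless graph, so tw(G) ≥ 1. Combining the bounds, tw(G) = 1.

Treewidth 1.
Bags: B1 = {1, 5}  B2 = {1, 2}  B3 = {2, 4}  B4 = {3, 4}  B5 = {3, 6}
Tree: B1–B2, B2–B3, B3–B4, B4–B5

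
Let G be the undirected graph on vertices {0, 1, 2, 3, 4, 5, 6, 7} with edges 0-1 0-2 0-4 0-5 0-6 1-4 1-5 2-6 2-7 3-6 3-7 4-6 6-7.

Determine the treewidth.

2

A width-2 tree decomposition is:
Bags: B1 = {2, 6, 7}  B2 = {0, 2, 6}  B3 = {0, 4, 6}  B4 = {3, 6, 7}  B5 = {0, 1, 4}  B6 = {0, 1, 5}
Tree: B1–B2, B2–B3, B1–B4, B3–B5, B5–B6
Each bag holds 3 vertices, so the decomposition has width 2, which upper-bounds the treewidth. Conversely, {0, 1, 4} is a clique of size 3, and the vertices of any clique must share a bag in every tree decomposition; so some bag has ≥ 3 vertices and tw(G) ≥ 2. Therefore the treewidth is 2.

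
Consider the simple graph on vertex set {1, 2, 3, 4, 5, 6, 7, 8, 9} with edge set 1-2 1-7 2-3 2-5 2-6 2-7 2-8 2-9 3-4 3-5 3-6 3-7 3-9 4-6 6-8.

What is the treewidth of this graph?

2

A width-2 tree decomposition is:
Bags: B1 = {2, 3, 6}  B2 = {2, 3, 7}  B3 = {1, 2, 7}  B4 = {2, 6, 8}  B5 = {3, 4, 6}  B6 = {2, 3, 9}  B7 = {2, 3, 5}
Tree: B1–B2, B2–B3, B1–B4, B1–B5, B1–B6, B6–B7
Every bag has size at most 3, so the width is 3 − 1 = 2 and tw(G) ≤ 2. On the other hand G contains the 3-clique {2, 6, 8}. A clique must lie in a single bag of any decomposition, so no decomposition can have width below 2. Therefore the treewidth is 2.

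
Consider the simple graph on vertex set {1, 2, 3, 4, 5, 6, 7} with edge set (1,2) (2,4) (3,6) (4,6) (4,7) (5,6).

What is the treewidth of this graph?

1

A width-1 tree decomposition is:
Bags: B1 = {4, 6}  B2 = {4, 7}  B3 = {2, 4}  B4 = {1, 2}  B5 = {3, 6}  B6 = {5, 6}
Tree: B1–B2, B2–B3, B3–B4, B1–B5, B5–B6
The largest bag has 2 vertices, giving width 1; this decomposition certifies tw(G) ≤ 1. G has an edge, so its treewidth is at least 1. Hence tw(G) = 1 exactly.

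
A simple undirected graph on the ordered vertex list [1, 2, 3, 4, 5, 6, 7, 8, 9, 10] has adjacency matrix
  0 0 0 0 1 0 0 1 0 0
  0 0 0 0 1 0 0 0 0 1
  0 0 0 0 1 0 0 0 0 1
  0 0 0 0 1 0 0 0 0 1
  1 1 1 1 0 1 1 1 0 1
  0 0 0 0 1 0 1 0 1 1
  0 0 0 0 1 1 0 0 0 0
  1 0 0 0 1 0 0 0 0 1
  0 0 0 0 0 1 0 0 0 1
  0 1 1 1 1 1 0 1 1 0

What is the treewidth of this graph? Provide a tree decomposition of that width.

Each bag holds 3 vertices, so the decomposition has width 2, which upper-bounds the treewidth. Conversely, {6, 9, 10} is a clique of size 3, and the vertices of any clique must share a bag in every tree decomposition; so some bag has ≥ 3 vertices and tw(G) ≥ 2. Hence tw(G) = 2 exactly.

Treewidth 2.
One optimal decomposition is:
Bags: B1 = {5, 6, 10}  B2 = {2, 5, 10}  B3 = {5, 8, 10}  B4 = {1, 5, 8}  B5 = {3, 5, 10}  B6 = {5, 6, 7}  B7 = {4, 5, 10}  B8 = {6, 9, 10}
Tree: B1–B2, B1–B3, B3–B4, B1–B5, B1–B6, B2–B7, B1–B8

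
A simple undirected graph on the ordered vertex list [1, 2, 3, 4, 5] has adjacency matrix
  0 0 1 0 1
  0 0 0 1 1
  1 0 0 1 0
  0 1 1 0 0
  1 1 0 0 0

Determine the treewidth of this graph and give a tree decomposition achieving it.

Every bag has size at most 3, so the width is 3 − 1 = 2 and tw(G) ≤ 2. Since 5–1–3–4–2–5 is a cycle in G, G is not acyclic. Forests are exactly the graphs of treewidth ≤ 1, so tw(G) ≥ 2. The upper and lower bounds meet at 2, so that is the treewidth.

Treewidth 2.
One optimal decomposition is:
Bags: B1 = {1, 3, 5}  B2 = {3, 4, 5}  B3 = {2, 4, 5}
Tree: B1–B2, B2–B3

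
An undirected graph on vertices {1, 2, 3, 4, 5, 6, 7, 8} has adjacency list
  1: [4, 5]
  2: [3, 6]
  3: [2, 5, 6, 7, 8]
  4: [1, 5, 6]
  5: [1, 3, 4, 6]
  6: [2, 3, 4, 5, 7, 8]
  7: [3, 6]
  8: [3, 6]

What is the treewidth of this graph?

2

A width-2 tree decomposition is:
Bags: B1 = {3, 5, 6}  B2 = {4, 5, 6}  B3 = {1, 4, 5}  B4 = {2, 3, 6}  B5 = {3, 6, 7}  B6 = {3, 6, 8}
Tree: B1–B2, B2–B3, B1–B4, B4–B5, B4–B6
Each bag holds 3 vertices, so the decomposition has width 2, which upper-bounds the treewidth. For the lower bound, the 3 vertices {1, 4, 5} are pairwise adjacent, and any tree decomposition puts a clique entirely inside one bag — forcing width ≥ 2. Hence tw(G) = 2 exactly.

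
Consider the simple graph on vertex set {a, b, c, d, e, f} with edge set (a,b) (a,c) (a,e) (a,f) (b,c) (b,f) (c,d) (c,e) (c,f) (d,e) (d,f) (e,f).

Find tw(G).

A width-3 tree decomposition is:
Bags: B1 = {a, c, e, f}  B2 = {a, b, c, f}  B3 = {c, d, e, f}
Tree: B1–B2, B1–B3
The largest bag has 4 vertices, giving width 3; this decomposition certifies tw(G) ≤ 3. On the other hand G contains the 4-clique {c, d, e, f}. A clique must lie in a single bag of any decomposition, so no decomposition can have width below 3. Therefore the treewidth is 3.

3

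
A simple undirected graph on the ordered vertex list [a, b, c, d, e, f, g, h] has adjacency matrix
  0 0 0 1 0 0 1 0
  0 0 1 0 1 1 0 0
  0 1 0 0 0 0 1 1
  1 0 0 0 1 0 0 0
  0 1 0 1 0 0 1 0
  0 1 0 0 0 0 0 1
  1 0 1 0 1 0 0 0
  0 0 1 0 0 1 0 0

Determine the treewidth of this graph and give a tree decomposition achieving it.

Treewidth 2.
One optimal decomposition is:
Bags: B1 = {c, f, h}  B2 = {b, c, f}  B3 = {b, c, g}  B4 = {b, e, g}  B5 = {a, e, g}  B6 = {a, d, e}
Tree: B1–B2, B2–B3, B3–B4, B4–B5, B5–B6

The largest bag has 3 vertices, giving width 2; this decomposition certifies tw(G) ≤ 2. Since h–f–b–c–h is a cycle in G, G is not acyclic. Forests are exactly the graphs of treewidth ≤ 1, so tw(G) ≥ 2. Combining the bounds, tw(G) = 2.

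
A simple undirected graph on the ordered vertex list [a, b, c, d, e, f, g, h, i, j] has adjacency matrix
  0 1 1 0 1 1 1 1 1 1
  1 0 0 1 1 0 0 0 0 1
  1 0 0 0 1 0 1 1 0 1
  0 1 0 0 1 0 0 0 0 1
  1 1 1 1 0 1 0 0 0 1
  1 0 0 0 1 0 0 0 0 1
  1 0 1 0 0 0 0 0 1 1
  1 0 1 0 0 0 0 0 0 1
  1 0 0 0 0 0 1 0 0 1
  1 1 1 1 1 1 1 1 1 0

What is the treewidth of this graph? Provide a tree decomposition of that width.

Each bag holds 4 vertices, so the decomposition has width 3, which upper-bounds the treewidth. Conversely, {b, d, e, j} is a clique of size 4, and the vertices of any clique must share a bag in every tree decomposition; so some bag has ≥ 4 vertices and tw(G) ≥ 3. Hence tw(G) = 3 exactly.

Treewidth 3.
One such decomposition:
Bags: B1 = {a, c, g, j}  B2 = {a, c, e, j}  B3 = {a, g, i, j}  B4 = {a, c, h, j}  B5 = {a, b, e, j}  B6 = {a, e, f, j}  B7 = {b, d, e, j}
Tree: B1–B2, B1–B3, B2–B4, B2–B5, B5–B6, B5–B7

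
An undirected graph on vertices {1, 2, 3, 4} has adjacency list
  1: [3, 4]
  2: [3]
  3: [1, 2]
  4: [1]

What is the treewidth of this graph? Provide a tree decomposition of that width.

Treewidth 1.
One such decomposition:
Bags: B1 = {1, 3}  B2 = {1, 4}  B3 = {2, 3}
Tree: B1–B2, B1–B3

The largest bag has 2 vertices, giving width 1; this decomposition certifies tw(G) ≤ 1. Any graph with an edge has treewidth ≥ 1, and G has the edge 3–1. Hence tw(G) = 1 exactly.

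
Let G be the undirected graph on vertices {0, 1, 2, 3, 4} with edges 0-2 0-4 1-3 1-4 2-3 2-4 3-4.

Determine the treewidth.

2

A width-2 tree decomposition is:
Bags: B1 = {2, 3, 4}  B2 = {1, 3, 4}  B3 = {0, 2, 4}
Tree: B1–B2, B1–B3
The largest bag has 3 vertices, giving width 2; this decomposition certifies tw(G) ≤ 2. For the lower bound, the 3 vertices {1, 3, 4} are pairwise adjacent, and any tree decomposition puts a clique entirely inside one bag — forcing width ≥ 2. Hence tw(G) = 2 exactly.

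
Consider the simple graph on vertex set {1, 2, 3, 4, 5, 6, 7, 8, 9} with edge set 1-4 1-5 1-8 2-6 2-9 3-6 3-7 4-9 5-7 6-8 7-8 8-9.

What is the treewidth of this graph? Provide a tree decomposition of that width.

Treewidth 3.
One such decomposition:
Bags: B1 = {1, 4, 5, 7}  B2 = {1, 4, 7, 8}  B3 = {4, 7, 8, 9}  B4 = {3, 7, 8, 9}  B5 = {3, 6, 8, 9}  B6 = {2, 3, 6, 9}
Tree: B1–B2, B2–B3, B3–B4, B4–B5, B5–B6

The largest bag has 4 vertices, giving width 3; this decomposition certifies tw(G) ≤ 3. For the lower bound: the 4 vertex sets {1,4,5}, {7}, {8}, {2,3,6,9} are disjoint, each induces a connected subgraph, and every pair is joined by at least one edge of G. Contracting each set to a single vertex therefore yields K_{4} as a minor, and since treewidth is minor-monotone, tw(G) ≥ tw(K_{4}) = 3. The upper and lower bounds meet at 3, so that is the treewidth.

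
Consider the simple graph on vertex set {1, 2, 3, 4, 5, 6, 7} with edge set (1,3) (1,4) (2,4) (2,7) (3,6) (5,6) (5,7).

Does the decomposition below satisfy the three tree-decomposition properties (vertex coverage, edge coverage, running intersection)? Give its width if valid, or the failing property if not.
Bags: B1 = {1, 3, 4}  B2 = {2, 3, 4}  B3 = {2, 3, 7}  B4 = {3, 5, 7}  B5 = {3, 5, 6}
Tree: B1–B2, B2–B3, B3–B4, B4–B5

Every vertex of G appears in some bag (union = {1, 2, 3, 4, 5, 6, 7}); every edge is covered by a bag; and for each vertex v the set of bags containing v is connected in the bag tree. The decomposition is therefore valid. The largest bag has 3 vertices, so the width is 2.

Yes; width 2.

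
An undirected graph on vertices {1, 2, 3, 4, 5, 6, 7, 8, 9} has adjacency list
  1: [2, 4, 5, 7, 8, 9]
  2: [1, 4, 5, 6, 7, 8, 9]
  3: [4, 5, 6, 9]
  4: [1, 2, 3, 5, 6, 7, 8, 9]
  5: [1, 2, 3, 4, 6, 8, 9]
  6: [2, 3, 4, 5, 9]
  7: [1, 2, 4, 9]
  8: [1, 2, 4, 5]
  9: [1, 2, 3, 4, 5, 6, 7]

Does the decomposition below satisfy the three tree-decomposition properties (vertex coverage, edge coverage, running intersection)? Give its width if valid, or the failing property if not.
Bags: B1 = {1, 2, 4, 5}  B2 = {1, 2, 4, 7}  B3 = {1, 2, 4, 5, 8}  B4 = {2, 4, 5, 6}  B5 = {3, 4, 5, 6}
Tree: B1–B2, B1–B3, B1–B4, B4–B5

A tree decomposition must satisfy three properties: every vertex lies in some bag; for every edge, both endpoints lie together in some bag; and for every vertex, the bags containing it form a connected subtree. Here vertex 9 appears in no bag, so the decomposition is invalid.

No — vertex 9 appears in no bag.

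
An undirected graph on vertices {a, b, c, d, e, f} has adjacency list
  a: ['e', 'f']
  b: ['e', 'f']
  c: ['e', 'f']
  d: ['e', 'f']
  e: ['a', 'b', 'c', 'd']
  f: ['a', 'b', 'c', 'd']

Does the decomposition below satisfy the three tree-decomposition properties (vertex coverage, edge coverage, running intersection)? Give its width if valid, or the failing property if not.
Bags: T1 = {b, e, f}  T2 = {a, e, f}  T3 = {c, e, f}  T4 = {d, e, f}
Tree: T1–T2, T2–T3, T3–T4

Vertex coverage: the bags together contain {a, b, c, d, e, f}, the full vertex set. Edge coverage: each edge of G has both endpoints in at least one bag. Running intersection: for every vertex, the bags containing it form a connected subtree. All three properties hold, so this is a valid tree decomposition of width max|bag| − 1 = 2, and hence tw(G) ≤ 2.

Yes; width 2.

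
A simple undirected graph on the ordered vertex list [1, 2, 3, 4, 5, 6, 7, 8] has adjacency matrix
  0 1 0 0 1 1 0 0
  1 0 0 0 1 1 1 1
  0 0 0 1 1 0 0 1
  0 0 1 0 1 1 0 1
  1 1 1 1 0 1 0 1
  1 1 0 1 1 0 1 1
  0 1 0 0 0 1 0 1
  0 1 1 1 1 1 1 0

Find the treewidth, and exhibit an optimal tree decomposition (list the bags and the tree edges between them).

Treewidth 3.
One optimal decomposition is:
Bags: B1 = {4, 5, 6, 8}  B2 = {2, 5, 6, 8}  B3 = {2, 6, 7, 8}  B4 = {3, 4, 5, 8}  B5 = {1, 2, 5, 6}
Tree: B1–B2, B2–B3, B1–B4, B2–B5

Each bag holds 4 vertices, so the decomposition has width 3, which upper-bounds the treewidth. For the lower bound, the 4 vertices {3, 4, 5, 8} are pairwise adjacent, and any tree decomposition puts a clique entirely inside one bag — forcing width ≥ 3. Combining the bounds, tw(G) = 3.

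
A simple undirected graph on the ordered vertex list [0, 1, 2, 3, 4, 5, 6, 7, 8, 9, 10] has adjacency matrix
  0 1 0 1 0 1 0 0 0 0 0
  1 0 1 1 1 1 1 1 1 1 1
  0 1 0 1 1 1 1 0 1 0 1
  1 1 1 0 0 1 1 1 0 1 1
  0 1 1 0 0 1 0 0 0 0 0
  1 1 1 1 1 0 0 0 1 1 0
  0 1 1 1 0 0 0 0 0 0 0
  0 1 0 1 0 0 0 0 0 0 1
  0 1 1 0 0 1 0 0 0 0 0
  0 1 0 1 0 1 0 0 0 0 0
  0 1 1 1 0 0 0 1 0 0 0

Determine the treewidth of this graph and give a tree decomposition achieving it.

Treewidth 3.
One such decomposition:
Bags: B1 = {1, 2, 3, 5}  B2 = {1, 2, 3, 6}  B3 = {1, 2, 5, 8}  B4 = {0, 1, 3, 5}  B5 = {1, 3, 5, 9}  B6 = {1, 2, 3, 10}  B7 = {1, 3, 7, 10}  B8 = {1, 2, 4, 5}
Tree: B1–B2, B1–B3, B1–B4, B1–B5, B1–B6, B6–B7, B1–B8

The largest bag has 4 vertices, giving width 3; this decomposition certifies tw(G) ≤ 3. Conversely, {1, 2, 5, 8} is a clique of size 4, and the vertices of any clique must share a bag in every tree decomposition; so some bag has ≥ 4 vertices and tw(G) ≥ 3. Combining the bounds, tw(G) = 3.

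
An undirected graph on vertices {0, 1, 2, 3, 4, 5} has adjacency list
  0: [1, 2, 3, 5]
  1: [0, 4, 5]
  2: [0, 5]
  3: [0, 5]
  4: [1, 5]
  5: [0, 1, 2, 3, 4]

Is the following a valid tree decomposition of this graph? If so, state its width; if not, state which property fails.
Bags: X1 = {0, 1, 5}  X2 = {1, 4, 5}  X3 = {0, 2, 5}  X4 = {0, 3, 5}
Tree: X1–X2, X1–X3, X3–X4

Checking the three conditions: (i) the bags cover all of {0, 1, 2, 3, 4, 5}; (ii) for each edge, some bag contains both endpoints; (iii) the bags containing any fixed vertex form a subtree. All hold, so the decomposition is valid with width 3 − 1 = 2.

Yes; width 2.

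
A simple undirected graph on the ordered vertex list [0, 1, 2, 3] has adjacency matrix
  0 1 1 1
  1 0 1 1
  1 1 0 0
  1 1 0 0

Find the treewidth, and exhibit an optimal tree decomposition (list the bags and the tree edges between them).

Every bag has size at most 3, so the width is 3 − 1 = 2 and tw(G) ≤ 2. For the lower bound, the 3 vertices {0, 1, 2} are pairwise adjacent, and any tree decomposition puts a clique entirely inside one bag — forcing width ≥ 2. Hence tw(G) = 2 exactly.

Treewidth 2.
One such decomposition:
Bags: B1 = {0, 1, 3}  B2 = {0, 1, 2}
Tree: B1–B2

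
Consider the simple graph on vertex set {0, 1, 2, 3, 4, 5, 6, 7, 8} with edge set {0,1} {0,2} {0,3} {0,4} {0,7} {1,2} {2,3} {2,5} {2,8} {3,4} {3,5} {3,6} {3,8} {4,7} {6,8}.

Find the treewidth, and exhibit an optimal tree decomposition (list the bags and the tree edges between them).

Every bag has size at most 3, so the width is 3 − 1 = 2 and tw(G) ≤ 2. For the lower bound, the 3 vertices {0, 1, 2} are pairwise adjacent, and any tree decomposition puts a clique entirely inside one bag — forcing width ≥ 2. Hence tw(G) = 2 exactly.

Treewidth 2.
Bags: B1 = {2, 3, 5}  B2 = {0, 2, 3}  B3 = {0, 3, 4}  B4 = {0, 1, 2}  B5 = {2, 3, 8}  B6 = {3, 6, 8}  B7 = {0, 4, 7}
Tree: B1–B2, B2–B3, B2–B4, B2–B5, B5–B6, B3–B7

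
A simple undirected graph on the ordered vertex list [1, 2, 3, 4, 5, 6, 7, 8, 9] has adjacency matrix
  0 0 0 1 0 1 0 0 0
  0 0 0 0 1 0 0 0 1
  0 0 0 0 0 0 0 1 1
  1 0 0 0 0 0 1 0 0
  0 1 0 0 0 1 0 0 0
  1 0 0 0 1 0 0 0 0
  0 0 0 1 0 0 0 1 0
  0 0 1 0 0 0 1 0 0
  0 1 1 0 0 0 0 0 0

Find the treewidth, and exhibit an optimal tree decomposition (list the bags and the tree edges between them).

Treewidth 2.
One such decomposition:
Bags: B1 = {3, 8, 9}  B2 = {7, 8, 9}  B3 = {4, 7, 9}  B4 = {1, 4, 9}  B5 = {1, 6, 9}  B6 = {5, 6, 9}  B7 = {2, 5, 9}
Tree: B1–B2, B2–B3, B3–B4, B4–B5, B5–B6, B6–B7

The largest bag has 3 vertices, giving width 2; this decomposition certifies tw(G) ≤ 2. The edges 9–3–8–7–4–1–6–5–2–9 form a cycle, so G is not a tree and its treewidth is at least 2. The upper and lower bounds meet at 2, so that is the treewidth.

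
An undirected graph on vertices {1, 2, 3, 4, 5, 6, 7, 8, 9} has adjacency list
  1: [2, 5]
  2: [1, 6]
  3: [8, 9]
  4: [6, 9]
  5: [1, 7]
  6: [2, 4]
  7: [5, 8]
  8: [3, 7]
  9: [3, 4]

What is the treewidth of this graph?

2

A width-2 tree decomposition is:
Bags: B1 = {1, 2, 5}  B2 = {2, 5, 6}  B3 = {4, 5, 6}  B4 = {4, 5, 9}  B5 = {3, 5, 9}  B6 = {3, 5, 8}  B7 = {5, 7, 8}
Tree: B1–B2, B2–B3, B3–B4, B4–B5, B5–B6, B6–B7
The largest bag has 3 vertices, giving width 2; this decomposition certifies tw(G) ≤ 2. The edges 5–1–2–6–4–9–3–8–7–5 form a cycle, so G is not a tree and its treewidth is at least 2. Therefore the treewidth is 2.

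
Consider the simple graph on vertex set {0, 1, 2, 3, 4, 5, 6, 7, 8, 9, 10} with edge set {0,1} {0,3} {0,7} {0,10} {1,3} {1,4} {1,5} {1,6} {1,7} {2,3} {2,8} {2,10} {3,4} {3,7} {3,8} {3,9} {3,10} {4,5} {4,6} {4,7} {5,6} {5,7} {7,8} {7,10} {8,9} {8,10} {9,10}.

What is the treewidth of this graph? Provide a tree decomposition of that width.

The largest bag has 4 vertices, giving width 3; this decomposition certifies tw(G) ≤ 3. For the lower bound, the 4 vertices {3, 8, 9, 10} are pairwise adjacent, and any tree decomposition puts a clique entirely inside one bag — forcing width ≥ 3. The upper and lower bounds meet at 3, so that is the treewidth.

Treewidth 3.
Bags: B1 = {0, 1, 3, 7}  B2 = {0, 3, 7, 10}  B3 = {3, 7, 8, 10}  B4 = {1, 3, 4, 7}  B5 = {2, 3, 8, 10}  B6 = {3, 8, 9, 10}  B7 = {1, 4, 5, 7}  B8 = {1, 4, 5, 6}
Tree: B1–B2, B2–B3, B1–B4, B3–B5, B5–B6, B4–B7, B7–B8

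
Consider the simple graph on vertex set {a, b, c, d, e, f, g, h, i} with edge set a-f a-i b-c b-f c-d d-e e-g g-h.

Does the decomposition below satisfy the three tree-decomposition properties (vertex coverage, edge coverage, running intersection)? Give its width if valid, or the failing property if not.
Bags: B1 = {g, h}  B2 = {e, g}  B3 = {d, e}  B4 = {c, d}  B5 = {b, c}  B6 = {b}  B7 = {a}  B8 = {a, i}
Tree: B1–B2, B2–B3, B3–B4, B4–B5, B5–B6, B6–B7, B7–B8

A tree decomposition must satisfy three properties: every vertex lies in some bag; for every edge, both endpoints lie together in some bag; and for every vertex, the bags containing it form a connected subtree. Here vertex f appears in no bag, so the decomposition is invalid.

No — vertex f appears in no bag.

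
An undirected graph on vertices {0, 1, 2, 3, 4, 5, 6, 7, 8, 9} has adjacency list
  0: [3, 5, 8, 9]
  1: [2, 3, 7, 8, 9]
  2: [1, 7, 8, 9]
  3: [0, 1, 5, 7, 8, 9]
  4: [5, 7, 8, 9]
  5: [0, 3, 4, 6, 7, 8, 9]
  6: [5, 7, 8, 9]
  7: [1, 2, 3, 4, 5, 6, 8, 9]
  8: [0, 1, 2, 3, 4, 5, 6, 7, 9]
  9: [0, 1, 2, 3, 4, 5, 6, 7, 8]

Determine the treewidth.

4

A width-4 tree decomposition is:
Bags: B1 = {3, 5, 7, 8, 9}  B2 = {1, 3, 7, 8, 9}  B3 = {5, 6, 7, 8, 9}  B4 = {0, 3, 5, 8, 9}  B5 = {4, 5, 7, 8, 9}  B6 = {1, 2, 7, 8, 9}
Tree: B1–B2, B1–B3, B1–B4, B1–B5, B2–B6
Every bag has size at most 5, so the width is 5 − 1 = 4 and tw(G) ≤ 4. For the lower bound, the 5 vertices {0, 3, 5, 8, 9} are pairwise adjacent, and any tree decomposition puts a clique entirely inside one bag — forcing width ≥ 4. Combining the bounds, tw(G) = 4.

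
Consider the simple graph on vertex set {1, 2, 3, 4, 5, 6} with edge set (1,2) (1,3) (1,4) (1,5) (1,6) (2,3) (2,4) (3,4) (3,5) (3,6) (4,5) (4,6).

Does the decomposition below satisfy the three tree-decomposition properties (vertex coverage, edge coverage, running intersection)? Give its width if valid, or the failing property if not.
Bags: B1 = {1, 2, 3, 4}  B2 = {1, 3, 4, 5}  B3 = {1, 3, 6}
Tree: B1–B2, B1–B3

A tree decomposition must satisfy three properties: every vertex lies in some bag; for every edge, both endpoints lie together in some bag; and for every vertex, the bags containing it form a connected subtree. Here edge (4,6) lies in no bag, so the decomposition is invalid.

No — edge (4,6) lies in no bag.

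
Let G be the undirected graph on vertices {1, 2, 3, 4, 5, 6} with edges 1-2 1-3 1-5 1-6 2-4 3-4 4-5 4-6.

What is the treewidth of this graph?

2

A width-2 tree decomposition is:
Bags: B1 = {1, 3, 4}  B2 = {1, 4, 6}  B3 = {1, 2, 4}  B4 = {1, 4, 5}
Tree: B1–B2, B2–B3, B3–B4
Every bag has size at most 3, so the width is 3 − 1 = 2 and tw(G) ≤ 2. Since 4–3–1–6–4 is a cycle in G, G is not acyclic. Forests are exactly the graphs of treewidth ≤ 1, so tw(G) ≥ 2. The upper and lower bounds meet at 2, so that is the treewidth.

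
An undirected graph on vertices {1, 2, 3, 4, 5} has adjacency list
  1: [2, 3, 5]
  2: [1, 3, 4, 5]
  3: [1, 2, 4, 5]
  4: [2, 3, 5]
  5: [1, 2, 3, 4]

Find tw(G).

A width-3 tree decomposition is:
Bags: B1 = {1, 2, 3, 5}  B2 = {2, 3, 4, 5}
Tree: B1–B2
Every bag has size at most 4, so the width is 4 − 1 = 3 and tw(G) ≤ 3. For the lower bound, the 4 vertices {1, 2, 3, 5} are pairwise adjacent, and any tree decomposition puts a clique entirely inside one bag — forcing width ≥ 3. Therefore the treewidth is 3.

3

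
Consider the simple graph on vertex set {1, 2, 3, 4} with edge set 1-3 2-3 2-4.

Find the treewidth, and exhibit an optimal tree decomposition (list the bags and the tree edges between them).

Treewidth 1.
One optimal decomposition is:
Bags: B1 = {2, 4}  B2 = {2, 3}  B3 = {1, 3}
Tree: B1–B2, B2–B3

The largest bag has 2 vertices, giving width 1; this decomposition certifies tw(G) ≤ 1. Since G has at least one edge (e.g. 4–2), it is not an edgeless graph, so tw(G) ≥ 1. The upper and lower bounds meet at 1, so that is the treewidth.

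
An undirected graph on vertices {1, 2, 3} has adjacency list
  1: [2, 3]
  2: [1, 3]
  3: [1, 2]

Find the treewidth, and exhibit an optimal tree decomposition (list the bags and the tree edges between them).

Treewidth 2.
One optimal decomposition is:
Bags: B1 = {1, 2, 3}
Tree: (single bag)

With just one bag of size 3, the width is 3 − 1 = 2, so tw(G) ≤ 2. For the lower bound, the 3 vertices {1, 2, 3} are pairwise adjacent, and any tree decomposition puts a clique entirely inside one bag — forcing width ≥ 2. Combining the bounds, tw(G) = 2.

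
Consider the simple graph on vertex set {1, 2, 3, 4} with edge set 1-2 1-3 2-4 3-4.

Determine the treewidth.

2

A width-2 tree decomposition is:
Bags: B1 = {1, 2, 3}  B2 = {2, 3, 4}
Tree: B1–B2
The largest bag has 3 vertices, giving width 2; this decomposition certifies tw(G) ≤ 2. Since 3–1–2–4–3 is a cycle in G, G is not acyclic. Forests are exactly the graphs of treewidth ≤ 1, so tw(G) ≥ 2. Therefore the treewidth is 2.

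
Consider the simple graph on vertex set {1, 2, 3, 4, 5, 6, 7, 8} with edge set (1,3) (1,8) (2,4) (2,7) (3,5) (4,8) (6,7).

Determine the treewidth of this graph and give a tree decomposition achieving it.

Every bag has size at most 2, so the width is 2 − 1 = 1 and tw(G) ≤ 1. Any graph with an edge has treewidth ≥ 1, and G has the edge 6–7. The upper and lower bounds meet at 1, so that is the treewidth.

Treewidth 1.
One such decomposition:
Bags: B1 = {6, 7}  B2 = {2, 7}  B3 = {2, 4}  B4 = {4, 8}  B5 = {1, 8}  B6 = {1, 3}  B7 = {3, 5}
Tree: B1–B2, B2–B3, B3–B4, B4–B5, B5–B6, B6–B7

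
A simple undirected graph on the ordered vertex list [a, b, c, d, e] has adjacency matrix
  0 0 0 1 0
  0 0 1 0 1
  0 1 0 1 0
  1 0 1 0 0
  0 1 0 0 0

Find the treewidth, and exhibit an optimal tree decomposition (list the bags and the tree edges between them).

Every bag has size at most 2, so the width is 2 − 1 = 1 and tw(G) ≤ 1. Any graph with an edge has treewidth ≥ 1, and G has the edge c–d. Combining the bounds, tw(G) = 1.

Treewidth 1.
One such decomposition:
Bags: B1 = {c, d}  B2 = {a, d}  B3 = {b, c}  B4 = {b, e}
Tree: B1–B2, B1–B3, B3–B4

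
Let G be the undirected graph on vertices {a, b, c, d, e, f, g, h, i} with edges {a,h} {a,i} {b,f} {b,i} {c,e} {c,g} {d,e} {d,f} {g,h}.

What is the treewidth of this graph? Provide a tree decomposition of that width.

Each bag holds 3 vertices, so the decomposition has width 2, which upper-bounds the treewidth. The edges g–h–a–i–b–f–d–e–c–g form a cycle, so G is not a tree and its treewidth is at least 2. Combining the bounds, tw(G) = 2.

Treewidth 2.
One such decomposition:
Bags: B1 = {a, g, h}  B2 = {a, g, i}  B3 = {b, g, i}  B4 = {b, f, g}  B5 = {d, f, g}  B6 = {d, e, g}  B7 = {c, e, g}
Tree: B1–B2, B2–B3, B3–B4, B4–B5, B5–B6, B6–B7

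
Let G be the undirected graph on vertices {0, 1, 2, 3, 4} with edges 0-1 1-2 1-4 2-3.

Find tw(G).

A width-1 tree decomposition is:
Bags: B1 = {2, 3}  B2 = {1, 2}  B3 = {1, 4}  B4 = {0, 1}
Tree: B1–B2, B2–B3, B2–B4
Every bag has size at most 2, so the width is 2 − 1 = 1 and tw(G) ≤ 1. Since G has at least one edge (e.g. 2–3), it is not an edgeless graph, so tw(G) ≥ 1. The upper and lower bounds meet at 1, so that is the treewidth.

1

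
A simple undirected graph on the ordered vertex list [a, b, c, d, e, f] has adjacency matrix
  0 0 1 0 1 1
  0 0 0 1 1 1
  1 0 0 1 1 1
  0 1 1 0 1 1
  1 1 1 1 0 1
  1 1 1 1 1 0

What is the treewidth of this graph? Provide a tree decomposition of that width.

Treewidth 3.
One such decomposition:
Bags: B1 = {b, d, e, f}  B2 = {c, d, e, f}  B3 = {a, c, e, f}
Tree: B1–B2, B2–B3

Each bag holds 4 vertices, so the decomposition has width 3, which upper-bounds the treewidth. On the other hand G contains the 4-clique {c, d, e, f}. A clique must lie in a single bag of any decomposition, so no decomposition can have width below 3. Hence tw(G) = 3 exactly.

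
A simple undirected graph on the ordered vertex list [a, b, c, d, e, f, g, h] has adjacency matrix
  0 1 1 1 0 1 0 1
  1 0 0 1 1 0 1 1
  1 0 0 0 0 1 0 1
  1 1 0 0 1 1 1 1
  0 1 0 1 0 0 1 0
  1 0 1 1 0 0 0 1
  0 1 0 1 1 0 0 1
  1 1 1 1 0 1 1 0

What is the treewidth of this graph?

3

A width-3 tree decomposition is:
Bags: B1 = {a, b, d, h}  B2 = {b, d, g, h}  B3 = {a, d, f, h}  B4 = {b, d, e, g}  B5 = {a, c, f, h}
Tree: B1–B2, B1–B3, B2–B4, B3–B5
Each bag holds 4 vertices, so the decomposition has width 3, which upper-bounds the treewidth. On the other hand G contains the 4-clique {b, d, e, g}. A clique must lie in a single bag of any decomposition, so no decomposition can have width below 3. Combining the bounds, tw(G) = 3.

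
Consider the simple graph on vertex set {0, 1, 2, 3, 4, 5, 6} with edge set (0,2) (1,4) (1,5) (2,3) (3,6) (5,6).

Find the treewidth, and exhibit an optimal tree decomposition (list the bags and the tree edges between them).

Every bag has size at most 2, so the width is 2 − 1 = 1 and tw(G) ≤ 1. Since G has at least one edge (e.g. 0–2), it is not an edgeless graph, so tw(G) ≥ 1. The upper and lower bounds meet at 1, so that is the treewidth.

Treewidth 1.
Bags: B1 = {0, 2}  B2 = {2, 3}  B3 = {3, 6}  B4 = {5, 6}  B5 = {1, 5}  B6 = {1, 4}
Tree: B1–B2, B2–B3, B3–B4, B4–B5, B5–B6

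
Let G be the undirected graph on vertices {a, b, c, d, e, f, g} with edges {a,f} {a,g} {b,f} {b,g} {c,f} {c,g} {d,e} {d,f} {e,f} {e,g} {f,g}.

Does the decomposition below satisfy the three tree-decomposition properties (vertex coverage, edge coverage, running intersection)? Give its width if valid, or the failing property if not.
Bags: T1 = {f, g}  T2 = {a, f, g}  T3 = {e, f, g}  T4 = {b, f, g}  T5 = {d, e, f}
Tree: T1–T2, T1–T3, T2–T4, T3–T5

A tree decomposition must satisfy three properties: every vertex lies in some bag; for every edge, both endpoints lie together in some bag; and for every vertex, the bags containing it form a connected subtree. Here vertex c appears in no bag, so the decomposition is invalid.

No — vertex c appears in no bag.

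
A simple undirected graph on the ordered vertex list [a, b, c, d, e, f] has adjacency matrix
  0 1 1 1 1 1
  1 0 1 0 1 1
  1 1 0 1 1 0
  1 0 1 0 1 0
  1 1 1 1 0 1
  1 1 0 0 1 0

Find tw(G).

A width-3 tree decomposition is:
Bags: B1 = {a, c, d, e}  B2 = {a, b, c, e}  B3 = {a, b, e, f}
Tree: B1–B2, B2–B3
Every bag has size at most 4, so the width is 4 − 1 = 3 and tw(G) ≤ 3. For the lower bound, the 4 vertices {a, c, d, e} are pairwise adjacent, and any tree decomposition puts a clique entirely inside one bag — forcing width ≥ 3. Combining the bounds, tw(G) = 3.

3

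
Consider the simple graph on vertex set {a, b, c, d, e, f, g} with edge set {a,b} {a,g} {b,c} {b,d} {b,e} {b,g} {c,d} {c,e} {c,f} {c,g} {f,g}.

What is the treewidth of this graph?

2

A width-2 tree decomposition is:
Bags: B1 = {b, c, g}  B2 = {a, b, g}  B3 = {c, f, g}  B4 = {b, c, e}  B5 = {b, c, d}
Tree: B1–B2, B1–B3, B1–B4, B1–B5
Each bag holds 3 vertices, so the decomposition has width 2, which upper-bounds the treewidth. On the other hand G contains the 3-clique {c, f, g}. A clique must lie in a single bag of any decomposition, so no decomposition can have width below 2. Hence tw(G) = 2 exactly.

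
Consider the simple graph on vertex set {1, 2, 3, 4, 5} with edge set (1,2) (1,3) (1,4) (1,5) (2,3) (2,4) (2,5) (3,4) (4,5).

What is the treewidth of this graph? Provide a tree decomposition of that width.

Treewidth 3.
One such decomposition:
Bags: B1 = {1, 2, 4, 5}  B2 = {1, 2, 3, 4}
Tree: B1–B2

The largest bag has 4 vertices, giving width 3; this decomposition certifies tw(G) ≤ 3. Conversely, {1, 2, 3, 4} is a clique of size 4, and the vertices of any clique must share a bag in every tree decomposition; so some bag has ≥ 4 vertices and tw(G) ≥ 3. Therefore the treewidth is 3.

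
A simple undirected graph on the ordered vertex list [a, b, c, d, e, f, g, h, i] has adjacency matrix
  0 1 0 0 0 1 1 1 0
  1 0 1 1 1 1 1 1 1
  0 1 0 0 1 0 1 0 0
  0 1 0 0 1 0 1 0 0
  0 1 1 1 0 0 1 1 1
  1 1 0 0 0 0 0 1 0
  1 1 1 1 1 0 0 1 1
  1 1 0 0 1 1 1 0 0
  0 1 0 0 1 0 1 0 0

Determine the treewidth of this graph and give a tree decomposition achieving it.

Each bag holds 4 vertices, so the decomposition has width 3, which upper-bounds the treewidth. For the lower bound, the 4 vertices {b, d, e, g} are pairwise adjacent, and any tree decomposition puts a clique entirely inside one bag — forcing width ≥ 3. The upper and lower bounds meet at 3, so that is the treewidth.

Treewidth 3.
One such decomposition:
Bags: B1 = {b, e, g, i}  B2 = {b, e, g, h}  B3 = {b, c, e, g}  B4 = {a, b, g, h}  B5 = {b, d, e, g}  B6 = {a, b, f, h}
Tree: B1–B2, B2–B3, B2–B4, B3–B5, B4–B6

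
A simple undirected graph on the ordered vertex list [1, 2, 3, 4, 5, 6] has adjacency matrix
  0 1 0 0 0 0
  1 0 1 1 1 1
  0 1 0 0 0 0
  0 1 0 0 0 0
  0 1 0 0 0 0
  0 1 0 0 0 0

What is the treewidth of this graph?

A width-1 tree decomposition is:
Bags: B1 = {2, 3}  B2 = {2, 4}  B3 = {2, 5}  B4 = {1, 2}  B5 = {2, 6}
Tree: B1–B2, B1–B3, B1–B4, B4–B5
Each bag holds 2 vertices, so the decomposition has width 1, which upper-bounds the treewidth. G has an edge, so its treewidth is at least 1. The upper and lower bounds meet at 1, so that is the treewidth.

1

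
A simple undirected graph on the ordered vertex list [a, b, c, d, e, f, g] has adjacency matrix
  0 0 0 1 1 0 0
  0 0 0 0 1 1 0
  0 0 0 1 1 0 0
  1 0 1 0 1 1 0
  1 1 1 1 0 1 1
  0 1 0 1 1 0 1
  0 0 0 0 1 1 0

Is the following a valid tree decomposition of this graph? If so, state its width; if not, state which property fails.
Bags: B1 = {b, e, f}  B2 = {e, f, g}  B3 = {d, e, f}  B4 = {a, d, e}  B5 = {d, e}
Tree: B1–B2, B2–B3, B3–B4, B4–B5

No — vertex c appears in no bag.

A tree decomposition must satisfy three properties: every vertex lies in some bag; for every edge, both endpoints lie together in some bag; and for every vertex, the bags containing it form a connected subtree. Here vertex c appears in no bag, so the decomposition is invalid.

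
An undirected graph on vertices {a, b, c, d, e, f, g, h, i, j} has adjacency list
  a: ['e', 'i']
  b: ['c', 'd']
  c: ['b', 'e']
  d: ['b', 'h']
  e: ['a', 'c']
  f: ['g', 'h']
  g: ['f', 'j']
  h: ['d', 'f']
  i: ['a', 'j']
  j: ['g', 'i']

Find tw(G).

2

A width-2 tree decomposition is:
Bags: B1 = {a, c, e}  B2 = {a, b, c}  B3 = {a, b, d}  B4 = {a, d, h}  B5 = {a, f, h}  B6 = {a, f, g}  B7 = {a, g, j}  B8 = {a, i, j}
Tree: B1–B2, B2–B3, B3–B4, B4–B5, B5–B6, B6–B7, B7–B8
Every bag has size at most 3, so the width is 3 − 1 = 2 and tw(G) ≤ 2. Since a–e–c–b–d–h–f–g–j–i–a is a cycle in G, G is not acyclic. Forests are exactly the graphs of treewidth ≤ 1, so tw(G) ≥ 2. Combining the bounds, tw(G) = 2.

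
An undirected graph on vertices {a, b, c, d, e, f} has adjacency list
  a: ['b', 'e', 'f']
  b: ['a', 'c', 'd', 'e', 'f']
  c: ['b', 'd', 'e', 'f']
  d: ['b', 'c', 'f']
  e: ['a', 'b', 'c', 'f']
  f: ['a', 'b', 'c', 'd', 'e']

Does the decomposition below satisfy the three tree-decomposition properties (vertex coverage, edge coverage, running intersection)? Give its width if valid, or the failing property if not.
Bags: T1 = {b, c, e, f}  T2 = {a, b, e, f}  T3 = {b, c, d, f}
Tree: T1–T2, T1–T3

Yes; width 3.

Vertex coverage: the bags together contain {a, b, c, d, e, f}, the full vertex set. Edge coverage: each edge of G has both endpoints in at least one bag. Running intersection: for every vertex, the bags containing it form a connected subtree. All three properties hold, so this is a valid tree decomposition of width max|bag| − 1 = 3, and hence tw(G) ≤ 3.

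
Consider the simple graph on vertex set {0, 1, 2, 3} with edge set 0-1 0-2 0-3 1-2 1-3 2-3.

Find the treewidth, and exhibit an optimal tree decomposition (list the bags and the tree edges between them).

With just one bag of size 4, the width is 4 − 1 = 3, so tw(G) ≤ 3. Conversely, {0, 1, 2, 3} is a clique of size 4, and the vertices of any clique must share a bag in every tree decomposition; so some bag has ≥ 4 vertices and tw(G) ≥ 3. Combining the bounds, tw(G) = 3.

Treewidth 3.
One optimal decomposition is:
Bags: B1 = {0, 1, 2, 3}
Tree: (single bag)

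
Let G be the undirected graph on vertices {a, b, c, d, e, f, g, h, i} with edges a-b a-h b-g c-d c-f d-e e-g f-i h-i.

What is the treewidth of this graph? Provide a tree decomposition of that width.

Treewidth 2.
One such decomposition:
Bags: B1 = {a, b, h}  B2 = {b, g, h}  B3 = {e, g, h}  B4 = {d, e, h}  B5 = {c, d, h}  B6 = {c, f, h}  B7 = {f, h, i}
Tree: B1–B2, B2–B3, B3–B4, B4–B5, B5–B6, B6–B7

Every bag has size at most 3, so the width is 3 − 1 = 2 and tw(G) ≤ 2. The edges h–a–b–g–e–d–c–f–i–h form a cycle, so G is not a tree and its treewidth is at least 2. Hence tw(G) = 2 exactly.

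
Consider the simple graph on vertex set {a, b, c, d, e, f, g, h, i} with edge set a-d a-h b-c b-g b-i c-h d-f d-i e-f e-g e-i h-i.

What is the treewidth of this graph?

A width-3 tree decomposition is:
Bags: B1 = {a, d, f, h}  B2 = {d, f, h, i}  B3 = {e, f, h, i}  B4 = {c, e, h, i}  B5 = {b, c, e, i}  B6 = {b, c, e, g}
Tree: B1–B2, B2–B3, B3–B4, B4–B5, B5–B6
Every bag has size at most 4, so the width is 4 − 1 = 3 and tw(G) ≤ 3. For the lower bound: the 4 vertex sets {a,d,f}, {h}, {i}, {b,c,e,g} are disjoint, each induces a connected subgraph, and every pair is joined by at least one edge of G. Contracting each set to a single vertex therefore yields K_{4} as a minor, and since treewidth is minor-monotone, tw(G) ≥ tw(K_{4}) = 3. Therefore the treewidth is 3.

3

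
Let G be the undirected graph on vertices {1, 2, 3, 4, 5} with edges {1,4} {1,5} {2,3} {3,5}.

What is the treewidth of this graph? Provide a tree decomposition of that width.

Treewidth 1.
Bags: B1 = {3, 5}  B2 = {1, 5}  B3 = {1, 4}  B4 = {2, 3}
Tree: B1–B2, B2–B3, B1–B4

Every bag has size at most 2, so the width is 2 − 1 = 1 and tw(G) ≤ 1. G has an edge, so its treewidth is at least 1. Therefore the treewidth is 1.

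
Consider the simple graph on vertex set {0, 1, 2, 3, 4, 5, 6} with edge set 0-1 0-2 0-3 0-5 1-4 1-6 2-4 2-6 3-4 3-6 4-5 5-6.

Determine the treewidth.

3

A width-3 tree decomposition is:
Bags: B1 = {0, 4, 5, 6}  B2 = {0, 2, 4, 6}  B3 = {0, 3, 4, 6}  B4 = {0, 1, 4, 6}
Tree: B1–B2, B2–B3, B3–B4
The largest bag has 4 vertices, giving width 3; this decomposition certifies tw(G) ≤ 3. For the lower bound: the 4 vertex sets {0,5}, {2,4}, {6}, {3} are disjoint, each induces a connected subgraph, and every pair is joined by at least one edge of G. Contracting each set to a single vertex therefore yields K_{4} as a minor, and since treewidth is minor-monotone, tw(G) ≥ tw(K_{4}) = 3. The upper and lower bounds meet at 3, so that is the treewidth.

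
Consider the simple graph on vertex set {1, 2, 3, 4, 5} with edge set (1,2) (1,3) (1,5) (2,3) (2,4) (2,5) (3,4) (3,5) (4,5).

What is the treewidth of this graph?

A width-3 tree decomposition is:
Bags: B1 = {1, 2, 3, 5}  B2 = {2, 3, 4, 5}
Tree: B1–B2
The largest bag has 4 vertices, giving width 3; this decomposition certifies tw(G) ≤ 3. For the lower bound, the 4 vertices {1, 2, 3, 5} are pairwise adjacent, and any tree decomposition puts a clique entirely inside one bag — forcing width ≥ 3. Therefore the treewidth is 3.

3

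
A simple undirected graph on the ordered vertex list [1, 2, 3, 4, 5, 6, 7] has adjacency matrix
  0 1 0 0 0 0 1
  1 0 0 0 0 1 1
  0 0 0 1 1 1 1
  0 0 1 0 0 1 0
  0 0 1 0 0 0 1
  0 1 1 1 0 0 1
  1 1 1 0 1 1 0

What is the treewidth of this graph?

2

A width-2 tree decomposition is:
Bags: B1 = {3, 6, 7}  B2 = {3, 4, 6}  B3 = {2, 6, 7}  B4 = {1, 2, 7}  B5 = {3, 5, 7}
Tree: B1–B2, B1–B3, B3–B4, B1–B5
The largest bag has 3 vertices, giving width 2; this decomposition certifies tw(G) ≤ 2. On the other hand G contains the 3-clique {3, 4, 6}. A clique must lie in a single bag of any decomposition, so no decomposition can have width below 2. Combining the bounds, tw(G) = 2.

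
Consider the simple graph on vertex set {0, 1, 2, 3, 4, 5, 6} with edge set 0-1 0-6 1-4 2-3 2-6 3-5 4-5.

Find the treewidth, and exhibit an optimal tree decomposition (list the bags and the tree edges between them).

Every bag has size at most 3, so the width is 3 − 1 = 2 and tw(G) ≤ 2. Since 1–0–6–2–3–5–4–1 is a cycle in G, G is not acyclic. Forests are exactly the graphs of treewidth ≤ 1, so tw(G) ≥ 2. The upper and lower bounds meet at 2, so that is the treewidth.

Treewidth 2.
One such decomposition:
Bags: B1 = {0, 1, 6}  B2 = {1, 2, 6}  B3 = {1, 2, 3}  B4 = {1, 3, 5}  B5 = {1, 4, 5}
Tree: B1–B2, B2–B3, B3–B4, B4–B5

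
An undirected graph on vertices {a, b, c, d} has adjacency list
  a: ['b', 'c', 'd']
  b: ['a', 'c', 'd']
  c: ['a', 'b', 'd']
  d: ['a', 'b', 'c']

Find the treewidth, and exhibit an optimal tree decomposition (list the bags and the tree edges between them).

With just one bag of size 4, the width is 4 − 1 = 3, so tw(G) ≤ 3. For the lower bound, the 4 vertices {a, b, c, d} are pairwise adjacent, and any tree decomposition puts a clique entirely inside one bag — forcing width ≥ 3. Hence tw(G) = 3 exactly.

Treewidth 3.
Bags: B1 = {a, b, c, d}
Tree: (single bag)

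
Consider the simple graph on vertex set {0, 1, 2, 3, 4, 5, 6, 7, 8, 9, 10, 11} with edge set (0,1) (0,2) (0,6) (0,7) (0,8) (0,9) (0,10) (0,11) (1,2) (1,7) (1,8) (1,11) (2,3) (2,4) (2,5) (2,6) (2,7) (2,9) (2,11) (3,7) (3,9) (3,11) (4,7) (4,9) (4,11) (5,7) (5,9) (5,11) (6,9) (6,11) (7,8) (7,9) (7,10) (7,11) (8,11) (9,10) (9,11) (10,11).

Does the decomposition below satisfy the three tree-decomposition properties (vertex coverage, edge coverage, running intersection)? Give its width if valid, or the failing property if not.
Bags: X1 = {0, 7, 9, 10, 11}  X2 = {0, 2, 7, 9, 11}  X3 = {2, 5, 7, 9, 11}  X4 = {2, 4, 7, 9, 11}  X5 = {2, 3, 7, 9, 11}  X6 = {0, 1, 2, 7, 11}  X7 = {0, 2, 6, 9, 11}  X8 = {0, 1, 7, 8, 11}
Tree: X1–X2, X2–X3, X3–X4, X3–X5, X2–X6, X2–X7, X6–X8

Vertex coverage: the bags together contain {0, 1, 2, 3, 4, 5, 6, 7, 8, 9, 10, 11}, the full vertex set. Edge coverage: each edge of G has both endpoints in at least one bag. Running intersection: for every vertex, the bags containing it form a connected subtree. All three properties hold, so this is a valid tree decomposition of width max|bag| − 1 = 4, and hence tw(G) ≤ 4.

Yes; width 4.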